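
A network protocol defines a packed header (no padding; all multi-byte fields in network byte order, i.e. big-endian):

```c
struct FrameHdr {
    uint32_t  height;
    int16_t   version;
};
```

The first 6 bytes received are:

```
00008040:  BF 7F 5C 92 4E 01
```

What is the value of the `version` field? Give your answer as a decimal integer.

`version` follows `height` (4 bytes), so it starts at byte offset 4 and occupies 2 bytes.
Bytes at offsets 4..5: 4E 01.
In big-endian order the high byte comes first in memory.
The bytes are already most-significant first: 0x4E01.
0x4E01 = 19969.

19969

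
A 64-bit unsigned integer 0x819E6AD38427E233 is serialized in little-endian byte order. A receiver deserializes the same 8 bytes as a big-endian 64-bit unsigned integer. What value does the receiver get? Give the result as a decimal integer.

Stored little-endian, the bytes at ascending addresses are 33 E2 27 84 D3 6A 9E 81.
Read back as big-endian, the last byte is least significant, giving 0x33E22784D36A9E81.
0x33E22784D36A9E81 = 3738594092107079297.

3738594092107079297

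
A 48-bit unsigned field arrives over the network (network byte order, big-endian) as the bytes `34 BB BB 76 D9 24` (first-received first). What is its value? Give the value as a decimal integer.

Big-endian: lowest address holds the most-significant byte.
The bytes are already most-significant first: 0x34BBBB76D924.
0x34BBBB76D924 = 57980908656932.

57980908656932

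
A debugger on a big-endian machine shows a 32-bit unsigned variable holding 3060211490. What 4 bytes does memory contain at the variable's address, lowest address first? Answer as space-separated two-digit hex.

3060211490 in hexadecimal, padded to 32 bits, is 0xB6671F22.
Split into bytes (most-significant first): B6 67 1F 22.
Big-endian: lowest address holds the most-significant byte.
So the memory order matches the most-significant-first order: B6 67 1F 22.

B6 67 1F 22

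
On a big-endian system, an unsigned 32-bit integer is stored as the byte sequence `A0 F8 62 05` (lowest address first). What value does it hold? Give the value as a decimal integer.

Big-endian stores the most-significant byte at the lowest address.
The bytes are already most-significant first: 0xA0F86205.
0xA0F86205 = 2700632581.

2700632581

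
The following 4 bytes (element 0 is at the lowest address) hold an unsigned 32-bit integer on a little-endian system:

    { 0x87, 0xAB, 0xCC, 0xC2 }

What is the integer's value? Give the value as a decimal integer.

3268193159

Little-endian stores the least-significant byte at the lowest address.
Reassemble most-significant byte first: C2 CC AB 87 → 0xC2CCAB87.
0xC2CCAB87 = 3268193159.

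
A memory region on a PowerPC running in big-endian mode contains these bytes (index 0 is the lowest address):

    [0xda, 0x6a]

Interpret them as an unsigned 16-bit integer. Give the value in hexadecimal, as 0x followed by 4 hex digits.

0xDA6A

Big-endian: lowest address holds the most-significant byte.
The bytes are already most-significant first: 0xDA6A.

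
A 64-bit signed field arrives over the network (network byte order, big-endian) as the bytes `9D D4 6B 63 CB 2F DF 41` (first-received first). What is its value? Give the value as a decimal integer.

-7073911038337360063

Big-endian: lowest address holds the most-significant byte.
The bytes are already most-significant first: 0x9DD46B63CB2FDF41.
Top bit is set, so as a signed 64-bit value this is 0x9DD46B63CB2FDF41 − 2^64 = -7073911038337360063.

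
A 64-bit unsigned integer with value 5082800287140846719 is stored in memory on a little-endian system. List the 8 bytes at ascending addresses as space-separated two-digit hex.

5082800287140846719 in hexadecimal, padded to 64 bits, is 0x4689BBEE6B489C7F.
Split into bytes (most-significant first): 46 89 BB EE 6B 48 9C 7F.
Little-endian stores the least-significant byte at the lowest address.
So at ascending addresses the bytes are 7F 9C 48 6B EE BB 89 46.

7F 9C 48 6B EE BB 89 46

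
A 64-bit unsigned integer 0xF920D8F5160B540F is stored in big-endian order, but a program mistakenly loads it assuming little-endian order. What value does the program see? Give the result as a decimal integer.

Stored big-endian, the bytes at ascending addresses are F9 20 D8 F5 16 0B 54 0F.
Read back as little-endian, the first byte is least significant, giving 0x0F540B16F5D820F9.
0x0F540B16F5D820F9 = 1104520001854382329.

1104520001854382329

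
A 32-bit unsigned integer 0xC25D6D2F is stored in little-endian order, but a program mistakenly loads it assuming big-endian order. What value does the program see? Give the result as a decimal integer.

795696578

Stored little-endian, the bytes at ascending addresses are 2F 6D 5D C2.
Read back as big-endian, the last byte is least significant, giving 0x2F6D5DC2.
0x2F6D5DC2 = 795696578.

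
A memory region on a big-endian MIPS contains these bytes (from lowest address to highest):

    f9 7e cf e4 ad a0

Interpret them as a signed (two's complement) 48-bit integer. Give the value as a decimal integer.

-7151927644768

In big-endian order the high byte comes first in memory.
The bytes are already most-significant first: 0xF97ECFE4ADA0.
Top bit is set, so as a signed 48-bit value this is 0xF97ECFE4ADA0 − 2^48 = -7151927644768.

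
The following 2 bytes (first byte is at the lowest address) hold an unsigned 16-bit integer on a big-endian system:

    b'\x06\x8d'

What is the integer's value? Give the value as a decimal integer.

1677

In big-endian order the high byte comes first in memory.
The bytes are already most-significant first: 0x068D.
0x068D = 1677.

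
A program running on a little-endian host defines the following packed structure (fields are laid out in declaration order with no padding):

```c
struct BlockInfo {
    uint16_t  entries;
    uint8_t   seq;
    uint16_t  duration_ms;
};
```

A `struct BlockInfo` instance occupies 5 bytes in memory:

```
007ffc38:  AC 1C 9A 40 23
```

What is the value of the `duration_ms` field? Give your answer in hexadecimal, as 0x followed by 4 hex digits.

0x2340

`duration_ms` follows `entries` (2 B), `seq` (1 B), so it starts at offset 2 + 1 = 3 and occupies 2 bytes.
Bytes at offsets 3..4: 40 23.
Little-endian stores the least-significant byte at the lowest address.
Reassemble most-significant byte first: 23 40 → 0x2340.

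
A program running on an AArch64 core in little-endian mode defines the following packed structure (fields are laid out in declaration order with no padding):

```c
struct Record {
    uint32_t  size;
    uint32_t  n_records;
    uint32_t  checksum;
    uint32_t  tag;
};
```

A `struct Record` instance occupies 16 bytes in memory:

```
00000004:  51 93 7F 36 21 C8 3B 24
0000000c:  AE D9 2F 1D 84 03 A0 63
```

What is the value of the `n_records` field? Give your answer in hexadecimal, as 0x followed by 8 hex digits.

0x243BC821

`n_records` follows `size` (4 bytes), so it starts at byte offset 4 and occupies 4 bytes.
Bytes at offsets 4..7: 21 C8 3B 24.
Little-endian: lowest address holds the least-significant byte.
Reassemble most-significant byte first: 24 3B C8 21 → 0x243BC821.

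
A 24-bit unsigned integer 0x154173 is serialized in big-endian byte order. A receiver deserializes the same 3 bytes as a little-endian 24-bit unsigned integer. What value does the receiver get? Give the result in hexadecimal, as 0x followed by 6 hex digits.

Stored big-endian, the bytes at ascending addresses are 15 41 73.
Read back as little-endian, the first byte is least significant, giving 0x734115.

0x734115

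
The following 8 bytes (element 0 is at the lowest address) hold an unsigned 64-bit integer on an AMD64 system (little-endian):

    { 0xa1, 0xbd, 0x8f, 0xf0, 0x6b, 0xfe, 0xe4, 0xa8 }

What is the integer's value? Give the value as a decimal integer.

Little-endian: lowest address holds the least-significant byte.
Reassemble most-significant byte first: A8 E4 FE 6B F0 8F BD A1 → 0xA8E4FE6BF08FBDA1.
0xA8E4FE6BF08FBDA1 = 12170131832612830625.

12170131832612830625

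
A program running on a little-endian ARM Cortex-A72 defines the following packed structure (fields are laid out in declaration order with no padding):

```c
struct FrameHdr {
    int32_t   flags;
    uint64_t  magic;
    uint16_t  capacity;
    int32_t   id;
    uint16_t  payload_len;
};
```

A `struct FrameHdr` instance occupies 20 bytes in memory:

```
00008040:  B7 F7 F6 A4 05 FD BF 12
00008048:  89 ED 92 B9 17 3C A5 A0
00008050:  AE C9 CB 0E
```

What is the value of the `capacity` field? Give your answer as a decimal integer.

15383

`capacity` follows `flags` (4 B), `magic` (8 B), so it starts at offset 4 + 8 = 12 and occupies 2 bytes.
Bytes at offsets 12..13: 17 3C.
Little-endian stores the least-significant byte at the lowest address.
Reassemble most-significant byte first: 3C 17 → 0x3C17.
0x3C17 = 15383.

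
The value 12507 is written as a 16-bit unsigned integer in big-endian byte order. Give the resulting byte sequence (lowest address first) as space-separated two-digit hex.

30 DB

12507 in hexadecimal, padded to 16 bits, is 0x30DB.
Split into bytes (most-significant first): 30 DB.
Big-endian stores the most-significant byte at the lowest address.
So the memory order matches the most-significant-first order: 30 DB.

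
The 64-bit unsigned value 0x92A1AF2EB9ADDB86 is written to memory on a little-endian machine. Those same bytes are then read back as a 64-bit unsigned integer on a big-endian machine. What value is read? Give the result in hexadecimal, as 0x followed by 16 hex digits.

0x86DBADB92EAFA192

Stored little-endian, the bytes at ascending addresses are 86 DB AD B9 2E AF A1 92.
Read back as big-endian, the last byte is least significant, giving 0x86DBADB92EAFA192.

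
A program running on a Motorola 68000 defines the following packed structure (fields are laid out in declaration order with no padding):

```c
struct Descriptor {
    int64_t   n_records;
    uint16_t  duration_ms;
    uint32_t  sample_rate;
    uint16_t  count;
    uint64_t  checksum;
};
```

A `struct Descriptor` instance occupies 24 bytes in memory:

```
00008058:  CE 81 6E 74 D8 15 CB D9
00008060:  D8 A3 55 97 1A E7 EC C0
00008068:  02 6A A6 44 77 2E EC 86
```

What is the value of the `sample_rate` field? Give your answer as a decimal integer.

`sample_rate` follows `n_records` (8 B), `duration_ms` (2 B), so it starts at offset 8 + 2 = 10 and occupies 4 bytes.
Bytes at offsets 10..13: 55 97 1A E7.
Big-endian: lowest address holds the most-significant byte.
The bytes are already most-significant first: 0x55971AE7.
0x55971AE7 = 1435966183.

1435966183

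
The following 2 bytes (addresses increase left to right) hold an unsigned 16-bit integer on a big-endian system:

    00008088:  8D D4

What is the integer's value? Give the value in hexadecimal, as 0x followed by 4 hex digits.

0x8DD4

Big-endian: lowest address holds the most-significant byte.
The bytes are already most-significant first: 0x8DD4.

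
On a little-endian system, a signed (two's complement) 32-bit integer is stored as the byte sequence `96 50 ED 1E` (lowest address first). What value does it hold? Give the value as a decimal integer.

In little-endian order the low byte comes first in memory.
Reassemble most-significant byte first: 1E ED 50 96 → 0x1EED5096.
0x1EED5096 = 518869142.

518869142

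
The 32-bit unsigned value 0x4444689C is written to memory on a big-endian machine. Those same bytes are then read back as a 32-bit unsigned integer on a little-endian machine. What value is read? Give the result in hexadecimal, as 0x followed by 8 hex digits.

Stored big-endian, the bytes at ascending addresses are 44 44 68 9C.
Read back as little-endian, the first byte is least significant, giving 0x9C684444.

0x9C684444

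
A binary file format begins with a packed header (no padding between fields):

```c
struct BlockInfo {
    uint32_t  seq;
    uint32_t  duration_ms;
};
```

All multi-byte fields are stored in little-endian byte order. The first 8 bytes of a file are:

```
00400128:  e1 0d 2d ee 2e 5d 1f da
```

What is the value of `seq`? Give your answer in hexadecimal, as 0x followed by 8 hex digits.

0xEE2D0DE1

`seq` is the first field, at byte offset 0, occupying 4 bytes.
Bytes at offsets 0..3: E1 0D 2D EE.
In little-endian order the low byte comes first in memory.
Reassemble most-significant byte first: EE 2D 0D E1 → 0xEE2D0DE1.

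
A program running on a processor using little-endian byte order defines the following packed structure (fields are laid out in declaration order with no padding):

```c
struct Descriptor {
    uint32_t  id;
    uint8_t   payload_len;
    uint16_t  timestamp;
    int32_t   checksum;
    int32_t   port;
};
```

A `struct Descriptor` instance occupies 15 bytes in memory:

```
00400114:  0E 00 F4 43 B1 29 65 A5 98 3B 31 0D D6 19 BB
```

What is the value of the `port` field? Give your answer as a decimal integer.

`port` follows `id` (4 B), `payload_len` (1 B), `timestamp` (2 B), `checksum` (4 B), so it starts at offset 4 + 1 + 2 + 4 = 11 and occupies 4 bytes.
Bytes at offsets 11..14: 0D D6 19 BB.
Little-endian stores the least-significant byte at the lowest address.
Reassemble most-significant byte first: BB 19 D6 0D → 0xBB19D60D.
Top bit is set, so as a signed 32-bit value this is 0xBB19D60D − 2^32 = -1155934707.

-1155934707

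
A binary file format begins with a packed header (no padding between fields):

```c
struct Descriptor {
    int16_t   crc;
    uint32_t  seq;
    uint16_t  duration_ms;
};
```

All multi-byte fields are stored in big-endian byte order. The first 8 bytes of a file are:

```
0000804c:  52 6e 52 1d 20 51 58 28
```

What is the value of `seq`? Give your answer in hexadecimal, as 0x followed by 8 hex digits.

`seq` follows `crc` (2 bytes), so it starts at byte offset 2 and occupies 4 bytes.
Bytes at offsets 2..5: 52 1D 20 51.
Big-endian stores the most-significant byte at the lowest address.
The bytes are already most-significant first: 0x521D2051.

0x521D2051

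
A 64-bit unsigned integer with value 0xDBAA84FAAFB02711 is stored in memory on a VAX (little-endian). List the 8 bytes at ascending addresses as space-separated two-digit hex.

Split into bytes (most-significant first): DB AA 84 FA AF B0 27 11.
Little-endian stores the least-significant byte at the lowest address.
So at ascending addresses the bytes are 11 27 B0 AF FA 84 AA DB.

11 27 B0 AF FA 84 AA DB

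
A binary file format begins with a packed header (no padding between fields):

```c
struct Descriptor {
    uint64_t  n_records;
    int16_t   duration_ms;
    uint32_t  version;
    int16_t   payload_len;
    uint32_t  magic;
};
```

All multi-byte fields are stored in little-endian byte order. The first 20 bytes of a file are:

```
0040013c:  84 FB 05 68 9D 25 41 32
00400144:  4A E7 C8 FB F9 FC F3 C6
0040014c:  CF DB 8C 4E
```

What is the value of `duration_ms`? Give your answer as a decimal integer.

`duration_ms` follows `n_records` (8 bytes), so it starts at byte offset 8 and occupies 2 bytes.
Bytes at offsets 8..9: 4A E7.
In little-endian order the low byte comes first in memory.
Reassemble most-significant byte first: E7 4A → 0xE74A.
Top bit is set, so as a signed 16-bit value this is 0xE74A − 2^16 = -6326.

-6326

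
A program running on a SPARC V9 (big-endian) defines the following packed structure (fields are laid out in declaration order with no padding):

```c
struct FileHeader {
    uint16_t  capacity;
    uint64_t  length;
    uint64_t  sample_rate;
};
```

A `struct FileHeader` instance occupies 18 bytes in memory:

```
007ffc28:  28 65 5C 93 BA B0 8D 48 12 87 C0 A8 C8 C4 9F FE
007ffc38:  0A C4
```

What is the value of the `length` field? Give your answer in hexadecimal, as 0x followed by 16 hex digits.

`length` follows `capacity` (2 bytes), so it starts at byte offset 2 and occupies 8 bytes.
Bytes at offsets 2..9: 5C 93 BA B0 8D 48 12 87.
In big-endian order the high byte comes first in memory.
The bytes are already most-significant first: 0x5C93BAB08D481287.

0x5C93BAB08D481287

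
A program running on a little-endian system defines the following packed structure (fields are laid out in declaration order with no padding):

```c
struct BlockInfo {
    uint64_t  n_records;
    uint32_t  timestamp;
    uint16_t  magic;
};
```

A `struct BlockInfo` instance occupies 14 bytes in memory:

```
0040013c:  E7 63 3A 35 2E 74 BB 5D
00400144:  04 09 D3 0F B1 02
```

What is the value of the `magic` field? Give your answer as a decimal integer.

`magic` follows `n_records` (8 B), `timestamp` (4 B), so it starts at offset 8 + 4 = 12 and occupies 2 bytes.
Bytes at offsets 12..13: B1 02.
Little-endian stores the least-significant byte at the lowest address.
Reassemble most-significant byte first: 02 B1 → 0x02B1.
0x02B1 = 689.

689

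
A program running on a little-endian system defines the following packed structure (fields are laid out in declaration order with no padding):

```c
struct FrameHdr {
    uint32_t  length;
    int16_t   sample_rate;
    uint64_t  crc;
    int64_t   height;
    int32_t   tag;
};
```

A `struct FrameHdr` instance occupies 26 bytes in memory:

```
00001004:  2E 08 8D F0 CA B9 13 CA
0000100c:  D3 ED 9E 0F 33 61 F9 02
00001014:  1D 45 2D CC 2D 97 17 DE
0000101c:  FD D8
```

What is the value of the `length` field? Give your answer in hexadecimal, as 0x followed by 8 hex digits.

0xF08D082E

`length` is the first field, at byte offset 0, occupying 4 bytes.
Bytes at offsets 0..3: 2E 08 8D F0.
Little-endian: lowest address holds the least-significant byte.
Reassemble most-significant byte first: F0 8D 08 2E → 0xF08D082E.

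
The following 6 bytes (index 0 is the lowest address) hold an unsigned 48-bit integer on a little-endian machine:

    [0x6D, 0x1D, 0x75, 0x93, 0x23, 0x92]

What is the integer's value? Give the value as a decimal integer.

Little-endian: lowest address holds the least-significant byte.
Reassemble most-significant byte first: 92 23 93 75 1D 6D → 0x922393751D6D.
0x922393751D6D = 160681495436653.

160681495436653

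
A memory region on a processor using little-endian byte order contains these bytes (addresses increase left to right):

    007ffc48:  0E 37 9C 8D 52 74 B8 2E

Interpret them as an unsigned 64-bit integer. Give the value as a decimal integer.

3366568619371411214

In little-endian order the low byte comes first in memory.
Reassemble most-significant byte first: 2E B8 74 52 8D 9C 37 0E → 0x2EB874528D9C370E.
0x2EB874528D9C370E = 3366568619371411214.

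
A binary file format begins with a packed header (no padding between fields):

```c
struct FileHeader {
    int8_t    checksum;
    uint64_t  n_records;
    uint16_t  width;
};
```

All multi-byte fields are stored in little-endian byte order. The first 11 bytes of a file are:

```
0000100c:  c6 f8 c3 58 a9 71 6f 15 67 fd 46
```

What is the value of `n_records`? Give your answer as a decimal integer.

7427965694380655608

`n_records` follows `checksum` (1 byte), so it starts at byte offset 1 and occupies 8 bytes.
Bytes at offsets 1..8: F8 C3 58 A9 71 6F 15 67.
Little-endian: lowest address holds the least-significant byte.
Reassemble most-significant byte first: 67 15 6F 71 A9 58 C3 F8 → 0x67156F71A958C3F8.
0x67156F71A958C3F8 = 7427965694380655608.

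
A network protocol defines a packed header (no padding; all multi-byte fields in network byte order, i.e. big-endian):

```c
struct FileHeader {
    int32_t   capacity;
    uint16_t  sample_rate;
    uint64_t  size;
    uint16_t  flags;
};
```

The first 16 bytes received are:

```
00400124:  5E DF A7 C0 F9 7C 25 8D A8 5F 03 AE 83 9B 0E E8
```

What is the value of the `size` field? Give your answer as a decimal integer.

`size` follows `capacity` (4 B), `sample_rate` (2 B), so it starts at offset 4 + 2 = 6 and occupies 8 bytes.
Bytes at offsets 6..13: 25 8D A8 5F 03 AE 83 9B.
In big-endian order the high byte comes first in memory.
The bytes are already most-significant first: 0x258DA85F03AE839B.
0x258DA85F03AE839B = 2706004077156664219.

2706004077156664219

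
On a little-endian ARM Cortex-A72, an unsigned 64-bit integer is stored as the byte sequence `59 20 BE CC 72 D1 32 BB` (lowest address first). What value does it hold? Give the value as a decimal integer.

Little-endian stores the least-significant byte at the lowest address.
Reassemble most-significant byte first: BB 32 D1 72 CC BE 20 59 → 0xBB32D172CCBE2059.
0xBB32D172CCBE2059 = 13489074124919545945.

13489074124919545945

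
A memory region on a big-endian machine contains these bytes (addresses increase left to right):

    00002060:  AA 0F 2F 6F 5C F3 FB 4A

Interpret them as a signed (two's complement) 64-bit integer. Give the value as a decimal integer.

Big-endian stores the most-significant byte at the lowest address.
The bytes are already most-significant first: 0xAA0F2F6F5CF3FB4A.
Top bit is set, so as a signed 64-bit value this is 0xAA0F2F6F5CF3FB4A − 2^64 = -6192678807263773878.

-6192678807263773878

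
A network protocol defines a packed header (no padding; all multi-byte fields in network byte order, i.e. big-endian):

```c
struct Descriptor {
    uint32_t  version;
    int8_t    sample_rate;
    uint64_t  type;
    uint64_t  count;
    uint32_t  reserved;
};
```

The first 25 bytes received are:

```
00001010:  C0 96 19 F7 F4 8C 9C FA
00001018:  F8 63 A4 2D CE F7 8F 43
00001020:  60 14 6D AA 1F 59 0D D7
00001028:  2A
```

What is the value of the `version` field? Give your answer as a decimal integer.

3231062519

`version` is the first field, at byte offset 0, occupying 4 bytes.
Bytes at offsets 0..3: C0 96 19 F7.
In big-endian order the high byte comes first in memory.
The bytes are already most-significant first: 0xC09619F7.
0xC09619F7 = 3231062519.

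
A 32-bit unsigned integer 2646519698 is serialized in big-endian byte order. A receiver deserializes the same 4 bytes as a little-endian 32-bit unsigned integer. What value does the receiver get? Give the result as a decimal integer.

2460991133

2646519698 in 32-bit hexadecimal is 0x9DBEAF92.
Stored big-endian, the bytes at ascending addresses are 9D BE AF 92.
Read back as little-endian, the first byte is least significant, giving 0x92AFBE9D.
0x92AFBE9D = 2460991133.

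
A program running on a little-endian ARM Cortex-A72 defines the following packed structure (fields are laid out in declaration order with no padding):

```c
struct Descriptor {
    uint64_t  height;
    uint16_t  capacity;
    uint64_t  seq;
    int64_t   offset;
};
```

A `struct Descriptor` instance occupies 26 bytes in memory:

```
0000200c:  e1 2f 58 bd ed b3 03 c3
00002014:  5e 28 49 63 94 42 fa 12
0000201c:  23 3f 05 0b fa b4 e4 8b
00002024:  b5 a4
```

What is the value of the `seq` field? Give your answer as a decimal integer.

4549500914642477897

`seq` follows `height` (8 B), `capacity` (2 B), so it starts at offset 8 + 2 = 10 and occupies 8 bytes.
Bytes at offsets 10..17: 49 63 94 42 FA 12 23 3F.
In little-endian order the low byte comes first in memory.
Reassemble most-significant byte first: 3F 23 12 FA 42 94 63 49 → 0x3F2312FA42946349.
0x3F2312FA42946349 = 4549500914642477897.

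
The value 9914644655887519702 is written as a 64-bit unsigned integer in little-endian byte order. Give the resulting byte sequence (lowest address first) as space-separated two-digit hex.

9914644655887519702 in hexadecimal, padded to 64 bits, is 0x8997E4C8D4668FD6.
Split into bytes (most-significant first): 89 97 E4 C8 D4 66 8F D6.
In little-endian order the low byte comes first in memory.
So at ascending addresses the bytes are D6 8F 66 D4 C8 E4 97 89.

D6 8F 66 D4 C8 E4 97 89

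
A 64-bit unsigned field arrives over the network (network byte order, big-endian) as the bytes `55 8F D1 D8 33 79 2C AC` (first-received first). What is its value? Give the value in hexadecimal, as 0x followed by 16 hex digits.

In big-endian order the high byte comes first in memory.
The bytes are already most-significant first: 0x558FD1D833792CAC.

0x558FD1D833792CAC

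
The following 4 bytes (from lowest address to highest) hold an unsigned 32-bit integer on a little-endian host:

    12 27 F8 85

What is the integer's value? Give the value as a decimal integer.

In little-endian order the low byte comes first in memory.
Reassemble most-significant byte first: 85 F8 27 12 → 0x85F82712.
0x85F82712 = 2247632658.

2247632658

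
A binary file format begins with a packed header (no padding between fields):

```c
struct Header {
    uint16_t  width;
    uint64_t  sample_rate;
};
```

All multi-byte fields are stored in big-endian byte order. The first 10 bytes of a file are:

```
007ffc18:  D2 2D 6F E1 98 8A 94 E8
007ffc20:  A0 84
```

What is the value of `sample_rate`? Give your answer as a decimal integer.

`sample_rate` follows `width` (2 bytes), so it starts at byte offset 2 and occupies 8 bytes.
Bytes at offsets 2..9: 6F E1 98 8A 94 E8 A0 84.
Big-endian: lowest address holds the most-significant byte.
The bytes are already most-significant first: 0x6FE1988A94E8A084.
0x6FE1988A94E8A084 = 8061892528941080708.

8061892528941080708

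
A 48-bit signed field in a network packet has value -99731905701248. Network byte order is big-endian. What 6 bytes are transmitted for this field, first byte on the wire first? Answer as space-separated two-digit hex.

Two's complement of -99731905701248 in 48 bits: 99731905701248 = 0x5AB4A4CFE580; invert → 0xA54B5B301A7F; add 1 → 0xA54B5B301A80.
Split into bytes (most-significant first): A5 4B 5B 30 1A 80.
Big-endian stores the most-significant byte at the lowest address.
So the memory order matches the most-significant-first order: A5 4B 5B 30 1A 80.

A5 4B 5B 30 1A 80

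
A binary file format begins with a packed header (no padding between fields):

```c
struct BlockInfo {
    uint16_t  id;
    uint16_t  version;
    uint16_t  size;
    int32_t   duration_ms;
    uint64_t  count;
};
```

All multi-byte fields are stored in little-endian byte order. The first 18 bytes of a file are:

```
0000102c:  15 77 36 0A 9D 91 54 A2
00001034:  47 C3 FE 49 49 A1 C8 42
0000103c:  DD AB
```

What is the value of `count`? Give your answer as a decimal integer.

12384127979805559294

`count` follows `id` (2 B), `version` (2 B), `size` (2 B), `duration_ms` (4 B), so it starts at offset 2 + 2 + 2 + 4 = 10 and occupies 8 bytes.
Bytes at offsets 10..17: FE 49 49 A1 C8 42 DD AB.
Little-endian: lowest address holds the least-significant byte.
Reassemble most-significant byte first: AB DD 42 C8 A1 49 49 FE → 0xABDD42C8A14949FE.
0xABDD42C8A14949FE = 12384127979805559294.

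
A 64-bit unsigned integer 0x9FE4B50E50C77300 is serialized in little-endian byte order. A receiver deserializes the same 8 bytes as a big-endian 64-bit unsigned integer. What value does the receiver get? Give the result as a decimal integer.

Stored little-endian, the bytes at ascending addresses are 00 73 C7 50 0E B5 E4 9F.
Read back as big-endian, the last byte is least significant, giving 0x0073C7500EB5E49F.
0x0073C7500EB5E49F = 32588768979838111.

32588768979838111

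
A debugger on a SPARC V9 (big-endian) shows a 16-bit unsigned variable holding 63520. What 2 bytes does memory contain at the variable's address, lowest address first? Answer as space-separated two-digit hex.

F8 20

63520 in hexadecimal, padded to 16 bits, is 0xF820.
Split into bytes (most-significant first): F8 20.
In big-endian order the high byte comes first in memory.
So the memory order matches the most-significant-first order: F8 20.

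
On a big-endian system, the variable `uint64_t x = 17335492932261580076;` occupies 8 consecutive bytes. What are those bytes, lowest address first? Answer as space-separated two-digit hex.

F0 94 0A F9 79 BF 0D 2C

17335492932261580076 in hexadecimal, padded to 64 bits, is 0xF0940AF979BF0D2C.
Split into bytes (most-significant first): F0 94 0A F9 79 BF 0D 2C.
In big-endian order the high byte comes first in memory.
So the memory order matches the most-significant-first order: F0 94 0A F9 79 BF 0D 2C.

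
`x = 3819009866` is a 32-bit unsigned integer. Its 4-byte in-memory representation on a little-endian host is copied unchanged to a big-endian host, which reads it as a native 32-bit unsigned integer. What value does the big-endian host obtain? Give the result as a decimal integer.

3819009866 in 32-bit hexadecimal is 0xE3A1774A.
Stored little-endian, the bytes at ascending addresses are 4A 77 A1 E3.
Read back as big-endian, the last byte is least significant, giving 0x4A77A1E3.
0x4A77A1E3 = 1249354211.

1249354211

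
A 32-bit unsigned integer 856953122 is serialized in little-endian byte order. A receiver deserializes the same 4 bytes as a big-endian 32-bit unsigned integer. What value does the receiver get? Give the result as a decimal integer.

856953122 in 32-bit hexadecimal is 0x33141122.
Stored little-endian, the bytes at ascending addresses are 22 11 14 33.
Read back as big-endian, the last byte is least significant, giving 0x22111433.
0x22111433 = 571544627.

571544627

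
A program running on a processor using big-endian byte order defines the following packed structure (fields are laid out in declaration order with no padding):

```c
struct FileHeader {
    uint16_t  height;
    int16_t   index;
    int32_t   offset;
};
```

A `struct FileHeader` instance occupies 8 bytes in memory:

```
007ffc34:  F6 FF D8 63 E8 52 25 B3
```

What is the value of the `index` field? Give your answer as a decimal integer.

-10141

`index` follows `height` (2 bytes), so it starts at byte offset 2 and occupies 2 bytes.
Bytes at offsets 2..3: D8 63.
Big-endian stores the most-significant byte at the lowest address.
The bytes are already most-significant first: 0xD863.
Top bit is set, so as a signed 16-bit value this is 0xD863 − 2^16 = -10141.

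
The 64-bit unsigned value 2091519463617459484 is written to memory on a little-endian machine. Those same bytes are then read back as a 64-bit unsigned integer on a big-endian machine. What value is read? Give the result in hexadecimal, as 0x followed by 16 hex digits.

2091519463617459484 in 64-bit hexadecimal is 0x1D0691DEEDBBF51C.
Stored little-endian, the bytes at ascending addresses are 1C F5 BB ED DE 91 06 1D.
Read back as big-endian, the last byte is least significant, giving 0x1CF5BBEDDE91061D.

0x1CF5BBEDDE91061D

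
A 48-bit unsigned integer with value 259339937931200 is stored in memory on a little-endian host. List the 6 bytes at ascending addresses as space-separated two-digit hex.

259339937931200 in hexadecimal, padded to 48 bits, is 0xEBDE48E05FC0.
Split into bytes (most-significant first): EB DE 48 E0 5F C0.
Little-endian stores the least-significant byte at the lowest address.
So at ascending addresses the bytes are C0 5F E0 48 DE EB.

C0 5F E0 48 DE EB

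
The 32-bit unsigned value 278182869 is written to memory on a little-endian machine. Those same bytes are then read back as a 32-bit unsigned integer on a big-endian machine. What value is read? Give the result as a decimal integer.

3585840144

278182869 in 32-bit hexadecimal is 0x1094BBD5.
Stored little-endian, the bytes at ascending addresses are D5 BB 94 10.
Read back as big-endian, the last byte is least significant, giving 0xD5BB9410.
0xD5BB9410 = 3585840144.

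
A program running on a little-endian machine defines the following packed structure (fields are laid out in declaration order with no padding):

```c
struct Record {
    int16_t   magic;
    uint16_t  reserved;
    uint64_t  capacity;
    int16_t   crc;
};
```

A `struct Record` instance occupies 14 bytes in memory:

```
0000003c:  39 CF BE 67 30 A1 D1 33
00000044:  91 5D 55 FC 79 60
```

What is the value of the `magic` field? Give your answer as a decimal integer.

-12487

`magic` is the first field, at byte offset 0, occupying 2 bytes.
Bytes at offsets 0..1: 39 CF.
Little-endian: lowest address holds the least-significant byte.
Reassemble most-significant byte first: CF 39 → 0xCF39.
Top bit is set, so as a signed 16-bit value this is 0xCF39 − 2^16 = -12487.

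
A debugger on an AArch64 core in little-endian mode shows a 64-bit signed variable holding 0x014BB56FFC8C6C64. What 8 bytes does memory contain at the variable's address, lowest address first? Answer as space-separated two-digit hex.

64 6C 8C FC 6F B5 4B 01

Split into bytes (most-significant first): 01 4B B5 6F FC 8C 6C 64.
Little-endian stores the least-significant byte at the lowest address.
So at ascending addresses the bytes are 64 6C 8C FC 6F B5 4B 01.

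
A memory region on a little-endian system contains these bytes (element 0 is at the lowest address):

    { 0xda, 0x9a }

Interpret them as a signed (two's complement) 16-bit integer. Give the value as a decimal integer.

-25894

Little-endian stores the least-significant byte at the lowest address.
Reassemble most-significant byte first: 9A DA → 0x9ADA.
Top bit is set, so as a signed 16-bit value this is 0x9ADA − 2^16 = -25894.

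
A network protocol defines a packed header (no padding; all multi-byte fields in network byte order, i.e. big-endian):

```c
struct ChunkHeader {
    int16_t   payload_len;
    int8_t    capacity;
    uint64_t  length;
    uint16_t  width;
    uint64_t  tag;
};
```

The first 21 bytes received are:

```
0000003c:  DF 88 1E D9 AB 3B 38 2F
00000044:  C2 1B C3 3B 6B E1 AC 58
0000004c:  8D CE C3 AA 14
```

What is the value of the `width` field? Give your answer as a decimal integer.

15211

`width` follows `payload_len` (2 B), `capacity` (1 B), `length` (8 B), so it starts at offset 2 + 1 + 8 = 11 and occupies 2 bytes.
Bytes at offsets 11..12: 3B 6B.
Big-endian: lowest address holds the most-significant byte.
The bytes are already most-significant first: 0x3B6B.
0x3B6B = 15211.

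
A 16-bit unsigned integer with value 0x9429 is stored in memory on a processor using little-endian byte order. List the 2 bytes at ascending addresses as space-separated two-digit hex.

Split into bytes (most-significant first): 94 29.
Little-endian: lowest address holds the least-significant byte.
So at ascending addresses the bytes are 29 94.

29 94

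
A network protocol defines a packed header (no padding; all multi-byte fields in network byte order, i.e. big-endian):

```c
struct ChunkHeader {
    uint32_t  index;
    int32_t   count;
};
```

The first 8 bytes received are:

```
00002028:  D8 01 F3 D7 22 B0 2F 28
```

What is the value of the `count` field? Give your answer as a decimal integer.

`count` follows `index` (4 bytes), so it starts at byte offset 4 and occupies 4 bytes.
Bytes at offsets 4..7: 22 B0 2F 28.
In big-endian order the high byte comes first in memory.
The bytes are already most-significant first: 0x22B02F28.
0x22B02F28 = 581971752.

581971752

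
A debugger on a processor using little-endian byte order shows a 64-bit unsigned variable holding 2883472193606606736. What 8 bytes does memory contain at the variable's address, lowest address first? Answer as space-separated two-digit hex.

2883472193606606736 in hexadecimal, padded to 64 bits, is 0x280426AECBA35F90.
Split into bytes (most-significant first): 28 04 26 AE CB A3 5F 90.
Little-endian: lowest address holds the least-significant byte.
So at ascending addresses the bytes are 90 5F A3 CB AE 26 04 28.

90 5F A3 CB AE 26 04 28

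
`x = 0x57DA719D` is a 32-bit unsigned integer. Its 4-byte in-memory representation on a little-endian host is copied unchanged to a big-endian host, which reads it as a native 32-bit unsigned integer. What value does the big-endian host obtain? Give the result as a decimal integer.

Stored little-endian, the bytes at ascending addresses are 9D 71 DA 57.
Read back as big-endian, the last byte is least significant, giving 0x9D71DA57.
0x9D71DA57 = 2641484375.

2641484375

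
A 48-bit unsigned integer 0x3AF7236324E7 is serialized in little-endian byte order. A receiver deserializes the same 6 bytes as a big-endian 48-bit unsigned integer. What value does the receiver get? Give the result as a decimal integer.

Stored little-endian, the bytes at ascending addresses are E7 24 63 23 F7 3A.
Read back as big-endian, the last byte is least significant, giving 0xE7246323F73A.
0xE7246323F73A = 254143468140346.

254143468140346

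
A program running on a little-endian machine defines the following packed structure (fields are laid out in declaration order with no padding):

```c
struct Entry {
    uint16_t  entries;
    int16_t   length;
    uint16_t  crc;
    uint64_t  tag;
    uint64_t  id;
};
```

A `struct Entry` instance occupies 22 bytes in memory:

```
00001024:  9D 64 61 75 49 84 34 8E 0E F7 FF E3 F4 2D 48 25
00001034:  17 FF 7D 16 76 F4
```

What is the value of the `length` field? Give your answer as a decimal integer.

`length` follows `entries` (2 bytes), so it starts at byte offset 2 and occupies 2 bytes.
Bytes at offsets 2..3: 61 75.
Little-endian: lowest address holds the least-significant byte.
Reassemble most-significant byte first: 75 61 → 0x7561.
0x7561 = 30049.

30049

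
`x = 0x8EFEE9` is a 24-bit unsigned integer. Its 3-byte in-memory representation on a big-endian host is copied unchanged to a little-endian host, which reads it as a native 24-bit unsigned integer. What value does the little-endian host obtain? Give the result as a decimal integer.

15335054

Stored big-endian, the bytes at ascending addresses are 8E FE E9.
Read back as little-endian, the first byte is least significant, giving 0xE9FE8E.
0xE9FE8E = 15335054.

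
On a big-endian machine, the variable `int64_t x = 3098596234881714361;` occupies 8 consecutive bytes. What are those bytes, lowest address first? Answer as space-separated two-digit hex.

2B 00 6C DB CA 7C C8 B9

3098596234881714361 in hexadecimal, padded to 64 bits, is 0x2B006CDBCA7CC8B9.
Split into bytes (most-significant first): 2B 00 6C DB CA 7C C8 B9.
In big-endian order the high byte comes first in memory.
So the memory order matches the most-significant-first order: 2B 00 6C DB CA 7C C8 B9.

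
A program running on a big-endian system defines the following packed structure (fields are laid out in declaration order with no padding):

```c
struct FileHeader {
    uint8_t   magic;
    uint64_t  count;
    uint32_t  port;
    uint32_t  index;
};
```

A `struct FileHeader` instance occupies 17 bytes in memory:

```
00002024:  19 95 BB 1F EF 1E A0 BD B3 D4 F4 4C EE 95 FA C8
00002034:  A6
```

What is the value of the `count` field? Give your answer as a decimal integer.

`count` follows `magic` (1 byte), so it starts at byte offset 1 and occupies 8 bytes.
Bytes at offsets 1..8: 95 BB 1F EF 1E A0 BD B3.
Big-endian: lowest address holds the most-significant byte.
The bytes are already most-significant first: 0x95BB1FEF1EA0BDB3.
0x95BB1FEF1EA0BDB3 = 10789252444167650739.

10789252444167650739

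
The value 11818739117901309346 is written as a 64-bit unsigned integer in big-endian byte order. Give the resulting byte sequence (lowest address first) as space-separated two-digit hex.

A4 04 98 9B FF 85 65 A2

11818739117901309346 in hexadecimal, padded to 64 bits, is 0xA404989BFF8565A2.
Split into bytes (most-significant first): A4 04 98 9B FF 85 65 A2.
Big-endian stores the most-significant byte at the lowest address.
So the memory order matches the most-significant-first order: A4 04 98 9B FF 85 65 A2.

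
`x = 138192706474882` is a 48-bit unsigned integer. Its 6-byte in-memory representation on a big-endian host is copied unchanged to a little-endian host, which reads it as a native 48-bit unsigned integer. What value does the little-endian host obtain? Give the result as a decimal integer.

143018896109437

138192706474882 in 48-bit hexadecimal is 0x7DAF7F2E1382.
Stored big-endian, the bytes at ascending addresses are 7D AF 7F 2E 13 82.
Read back as little-endian, the first byte is least significant, giving 0x82132E7FAF7D.
0x82132E7FAF7D = 143018896109437.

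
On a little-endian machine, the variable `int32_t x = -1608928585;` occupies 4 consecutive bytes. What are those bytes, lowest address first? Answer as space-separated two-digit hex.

Two's complement of -1608928585 in 32 bits: 1608928585 = 0x5FE64D49; invert → 0xA019B2B6; add 1 → 0xA019B2B7.
Split into bytes (most-significant first): A0 19 B2 B7.
Little-endian stores the least-significant byte at the lowest address.
So at ascending addresses the bytes are B7 B2 19 A0.

B7 B2 19 A0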